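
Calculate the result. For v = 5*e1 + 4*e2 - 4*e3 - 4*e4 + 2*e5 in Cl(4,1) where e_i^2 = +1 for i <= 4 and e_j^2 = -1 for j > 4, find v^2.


v^2 = sum of c_i^2 * e_i^2
Positive signature terms (e_i^2 = +1): 5^2 + 4^2 + (-4)^2 + (-4)^2 = 73
Negative signature terms (e_j^2 = -1): 2^2 = 4
v^2 = 73 - 4 = 69


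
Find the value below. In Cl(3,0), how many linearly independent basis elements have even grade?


Even subalgebra dimension = 2^(n-1)
n = 3 + 0 = 3
2^(3 - 1) = 2^2 = 4
Verification: sum of C(3,k) for even k = 1 + 3 = 4
Result = 4


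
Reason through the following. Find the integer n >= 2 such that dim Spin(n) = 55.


dim Spin(n) = dim so(n) = n(n-1)/2.
Solve n(n-1)/2 = 55, i.e. n^2 - n - 110 = 0.
Discriminant = 1 + 8*55 = 441
n = (1 + sqrt(441))/2 = (1 + 21)/2 = 11


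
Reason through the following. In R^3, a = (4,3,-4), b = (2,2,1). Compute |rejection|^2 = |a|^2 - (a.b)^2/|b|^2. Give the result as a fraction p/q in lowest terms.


|a|^2 = 4^2 + 3^2 + (-4)^2 = 41
|b|^2 = 2^2 + 2^2 + 1^2 = 9
a . b = 4*2 + 3*2 + (-4)*1 = 10
(a.b)^2 = 10^2 = 100
|rej|^2 = 41 - 100/9
= (369 - 100)/9
= 269/9
In lowest terms: 269/9


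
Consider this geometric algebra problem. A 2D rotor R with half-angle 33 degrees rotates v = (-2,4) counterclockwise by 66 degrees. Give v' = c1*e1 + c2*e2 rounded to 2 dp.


Rotor R = cos(33deg) - sin(33deg)*e12
Rotation angle theta = 2 * 33 = 66 degrees
v' = R*v*~R rotates v by theta.
cos(66deg) = 0.4067, sin(66deg) = 0.9135
v'_1 = -2*cos(66deg) - 4*sin(66deg)
= -2*0.4067 - 4*0.9135
= -4.47
v'_2 = -2*sin(66deg) + 4*cos(66deg)
= -2*0.9135 + 4*0.4067
= -0.20
v' = -4.47*e1 - 0.20*e2


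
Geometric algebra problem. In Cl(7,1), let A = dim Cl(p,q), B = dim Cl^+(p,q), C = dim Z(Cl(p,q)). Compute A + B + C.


n = 7 + 1 = 8
Total dim = 2^8 = 256
Even subalgebra dim = 2^7 = 128
n is even, so center dim = 1
Sum = 256 + 128 + 1 = 385


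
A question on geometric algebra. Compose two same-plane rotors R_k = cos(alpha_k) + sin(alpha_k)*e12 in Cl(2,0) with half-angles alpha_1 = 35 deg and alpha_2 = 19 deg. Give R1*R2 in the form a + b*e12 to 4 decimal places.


Same-plane rotors commute and their half-angles add:
R1*R2 = cos(a1 + a2) + sin(a1 + a2)*e12.
a1 + a2 = 35 + 19 = 54 deg
cos(54 deg) = 0.5878
sin(54 deg) = 0.8090
R1*R2 = 0.5878 + 0.8090*e12


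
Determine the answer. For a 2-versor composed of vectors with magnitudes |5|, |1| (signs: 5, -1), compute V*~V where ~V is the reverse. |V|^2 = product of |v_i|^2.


Each vector v_i has |v_i|^2 = s_i^2
Squared scales: 5^2 = 25, (-1)^2 = 1
|V|^2 = 25 * 1
= 25


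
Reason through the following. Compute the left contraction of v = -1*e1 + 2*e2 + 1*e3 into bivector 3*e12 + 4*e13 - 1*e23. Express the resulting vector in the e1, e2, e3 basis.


Left contraction v _| B = <vB>_1 (grade-1 part of the geometric product vB).
Using e1_|e12 = e2, e2_|e12 = -e1, e1_|e13 = e3, e3_|e13 = -e1, e2_|e23 = e3, e3_|e23 = -e2:
e1 coeff: -v2*b12 - v3*b13 = -(2)*(3) - (1)*(4) = -10
e2 coeff: v1*b12 - v3*b23 = (-1)*(3) - (1)*(-1) = -2
e3 coeff: v1*b13 + v2*b23 = (-1)*(4) + (2)*(-1) = -6
v _| B = -10*e1 - 2*e2 - 6*e3


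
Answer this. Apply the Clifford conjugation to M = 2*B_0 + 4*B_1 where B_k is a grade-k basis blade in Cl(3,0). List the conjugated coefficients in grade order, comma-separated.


Clifford conjugate sign for grade k: (-1)^(k(k+1)/2)
Grade 0: (-1)^(0*1/2) = (-1)^0 = 1, coeff 2 -> 2
Grade 1: (-1)^(1*2/2) = (-1)^1 = -1, coeff 4 -> -4
Conjugated coefficients: 2, -4


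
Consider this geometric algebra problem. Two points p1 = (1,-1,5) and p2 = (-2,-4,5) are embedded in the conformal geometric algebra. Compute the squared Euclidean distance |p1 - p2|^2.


p1 - p2 = (3, 3, 0)
|p1 - p2|^2 = 3^2 + 3^2 + 0^2
= 9 + 9 + 0
= 18


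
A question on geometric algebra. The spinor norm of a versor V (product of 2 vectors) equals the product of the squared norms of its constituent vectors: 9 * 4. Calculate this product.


Spinor norm N(V) = |v1|^2 * |v2|^2 * ... * |v2|^2
= 9 * 4
Running product: 9, 36
N(V) = 36


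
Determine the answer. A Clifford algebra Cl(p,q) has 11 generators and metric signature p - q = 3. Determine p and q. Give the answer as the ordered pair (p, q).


We need p + q = 11 and p - q = 3.
Adding: 2p = 11 + 3 = 14, so p = 7.
Then q = 11 - 7 = 4.
(p, q) = (7, 4)


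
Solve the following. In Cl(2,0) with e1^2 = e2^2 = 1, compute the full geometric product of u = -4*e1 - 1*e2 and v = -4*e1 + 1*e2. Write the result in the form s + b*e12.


Expand: (-4*e1 - 1*e2)(-4*e1 + 1*e2)
= (-4)*(-4)*e1e1 + (-4)*1*e1e2 + (-1)*(-4)*e2e1 + (-1)*1*e2e2
Using e1^2 = e2^2 = 1, e2e1 = -e1e2:
Scalar part s = (-4)*(-4) + (-1)*1 = 16 + (-1) = 15
Bivector part b = (-4)*1 - (-1)*(-4) = -4 - 4 = -8
uv = 15 - 8*e12


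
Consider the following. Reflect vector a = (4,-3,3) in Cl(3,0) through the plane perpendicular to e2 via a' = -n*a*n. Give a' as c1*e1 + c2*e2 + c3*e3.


Reflection formula: a' = -n*a*n, with n = e2 (unit vector, n^2 = 1).
For reflection through hyperplane perp to e2:
The component along e2 flips sign, others stay.
a = (4, -3, 3)
a' = (4, 3, 3)
a' = 4*e1 + 3*e2 + 3*e3


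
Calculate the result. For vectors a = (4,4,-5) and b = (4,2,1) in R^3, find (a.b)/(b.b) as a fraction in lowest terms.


Projection coefficient = (a . b) / (b . b)
a . b = 4*4 + 4*2 + (-5)*1
= 16 + 8 + (-5) = 19
b . b = 4^2 + 2^2 + 1^2
= 16 + 4 + 1 = 21
Coefficient = 19/21
In lowest terms: 19/21


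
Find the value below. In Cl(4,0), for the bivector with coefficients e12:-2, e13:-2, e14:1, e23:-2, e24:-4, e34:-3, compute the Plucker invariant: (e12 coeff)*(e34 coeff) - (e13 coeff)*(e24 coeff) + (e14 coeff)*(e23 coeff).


Plucker relation: af - be + cd
a*f = (-2)*(-3) = 6
b*e = (-2)*(-4) = 8
c*d = 1*(-2) = -2
af - be + cd = 6 - 8 + (-2)
= -4


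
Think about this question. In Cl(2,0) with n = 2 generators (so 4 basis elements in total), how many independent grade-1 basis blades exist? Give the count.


Number of grade-k basis blades in Cl(p,q) with n = p + q is C(n, k).
n = 2 + 0 = 2
C(2, 1) = 2! / (1! * 1!)
= 2 / (1 * 1)
= 2


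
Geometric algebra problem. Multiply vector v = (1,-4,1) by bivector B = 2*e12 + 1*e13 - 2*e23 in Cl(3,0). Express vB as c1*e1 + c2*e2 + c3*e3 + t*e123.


vB has grade-1 (vector) and grade-3 (trivector) parts: vB = (v _| B) + (v ^ B).
Vector part <vB>_1:
  e1: -v2*b12 - v3*b13 = -(-4)*(2) - (1)*(1) = 7
  e2: v1*b12 - v3*b23 = (1)*(2) - (1)*(-2) = 4
  e3: v1*b13 + v2*b23 = (1)*(1) + (-4)*(-2) = 9
Trivector part <vB>_3:
  e123: v1*b23 - v2*b13 + v3*b12 = (1)*(-2) - (-4)*(1) + (1)*(2) = 4
vB = 7*e1 + 4*e2 + 9*e3 + 4*e123


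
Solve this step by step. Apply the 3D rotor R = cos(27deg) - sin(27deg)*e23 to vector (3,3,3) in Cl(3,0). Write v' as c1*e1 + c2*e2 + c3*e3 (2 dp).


Rotor R = cos(27deg) - sin(27deg)*e23
Rotation angle theta = 2 * 27 = 54 degrees in the e23 plane (e2 -> e3).
The component perpendicular to the plane (e1) is invariant: v'_1 = v1 = 3.00
cos(54deg) = 0.5878, sin(54deg) = 0.8090
v'_2 = v2*cos(theta) - v3*sin(theta) = 3*0.5878 - 3*0.8090 = -0.66
v'_3 = v2*sin(theta) + v3*cos(theta) = 3*0.8090 + 3*0.5878 = 4.19
v' = 3.00*e1 - 0.66*e2 + 4.19*e3


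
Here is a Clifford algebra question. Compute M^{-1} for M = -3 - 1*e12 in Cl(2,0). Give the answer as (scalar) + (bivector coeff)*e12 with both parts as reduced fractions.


M = -3 - 1*e12, where e12^2 = -1.
Since M commutes with its reverse ~M = a - b*e12, M * ~M = a^2 - b^2*e12^2 = a^2 + b^2.
So M^{-1} = ~M / (a^2 + b^2) = (a - b*e12)/(a^2 + b^2).
a^2 + b^2 = 9 + 1 = 10
Scalar part = -3/10 = -3/10
Bivector coeff = 1/10 = 1/10
M^{-1} = -3/10 + 1/10*e12


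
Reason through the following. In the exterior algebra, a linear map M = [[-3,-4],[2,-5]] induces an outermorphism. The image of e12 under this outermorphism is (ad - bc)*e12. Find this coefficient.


The outermorphism of a linear map f sends e1^e2 to f(e1)^f(e2).
f(e1) = -3*e1 + 2*e2
f(e2) = -4*e1 - 5*e2
f(e1) ^ f(e2) = (-3*e1 + 2*e2) ^ (-4*e1 - 5*e2)
= (-3)*(-5)*e12 + 2*(-4)*e21
= (15 - (-8))*e12
= 23*e12
Coefficient = 23


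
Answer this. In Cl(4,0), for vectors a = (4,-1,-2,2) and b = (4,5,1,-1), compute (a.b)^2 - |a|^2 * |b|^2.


a . b = 4*4 + (-1)*5 + (-2)*1 + 2*(-1)
= 16 + (-5) + (-2) + (-2) = 7
|a|^2 = 4^2 + (-1)^2 + (-2)^2 + 2^2 = 25
|b|^2 = 4^2 + 5^2 + 1^2 + (-1)^2 = 43
(a.b)^2 = 7^2 = 49
|a|^2 * |b|^2 = 25 * 43 = 1075
Result = 49 - 1075 = -1026


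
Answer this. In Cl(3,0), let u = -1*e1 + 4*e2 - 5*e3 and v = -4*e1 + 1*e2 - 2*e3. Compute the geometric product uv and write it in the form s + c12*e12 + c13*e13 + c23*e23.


In Cl(3,0): e_i^2 = 1, e_ie_j = -e_je_i for i != j.
Scalar part = u . v = (-1)*(-4) + 4*1 + (-5)*(-2)
= 4 + 4 + 10 = 18
e12 coeff = (-1)*1 - 4*(-4) = -1 - (-16) = 15
e13 coeff = (-1)*(-2) - (-5)*(-4) = 2 - 20 = -18
e23 coeff = 4*(-2) - (-5)*1 = -8 - (-5) = -3
uv = 18 + 15*e12 - 18*e13 - 3*e23


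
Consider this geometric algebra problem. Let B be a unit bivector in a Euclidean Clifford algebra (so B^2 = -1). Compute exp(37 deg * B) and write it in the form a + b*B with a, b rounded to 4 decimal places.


For a unit bivector B with B^2 = -1, the exponential series gives
e^(theta*B) = cos(theta) + sin(theta)*B (the GA analogue of Euler's formula).
theta = 37 degrees = 0.645772 rad
cos(37 deg) = 0.7986
sin(37 deg) = 0.6018
exp(theta*B) = 0.7986 + 0.6018*B


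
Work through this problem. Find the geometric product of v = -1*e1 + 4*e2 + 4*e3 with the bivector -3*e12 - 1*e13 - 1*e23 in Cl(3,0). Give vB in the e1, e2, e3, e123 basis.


vB has grade-1 (vector) and grade-3 (trivector) parts: vB = (v _| B) + (v ^ B).
Vector part <vB>_1:
  e1: -v2*b12 - v3*b13 = -(4)*(-3) - (4)*(-1) = 16
  e2: v1*b12 - v3*b23 = (-1)*(-3) - (4)*(-1) = 7
  e3: v1*b13 + v2*b23 = (-1)*(-1) + (4)*(-1) = -3
Trivector part <vB>_3:
  e123: v1*b23 - v2*b13 + v3*b12 = (-1)*(-1) - (4)*(-1) + (4)*(-3) = -7
vB = 16*e1 + 7*e2 - 3*e3 - 7*e123


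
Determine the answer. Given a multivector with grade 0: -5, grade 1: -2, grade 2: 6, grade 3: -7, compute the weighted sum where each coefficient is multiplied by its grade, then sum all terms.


Grade-weighted sum = sum of grade_k * coefficient_k
0*(-5) = 0
1*(-2) = -2
2*6 = 12
3*(-7) = -21
Total = 0 + (-2) + 12 + (-21) = -11


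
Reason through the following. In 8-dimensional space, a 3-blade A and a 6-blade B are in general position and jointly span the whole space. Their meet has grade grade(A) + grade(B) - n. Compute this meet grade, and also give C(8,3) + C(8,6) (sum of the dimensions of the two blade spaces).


Meet grade = grade(A) + grade(B) - n
= 3 + 6 - 8 = 1
C(8,3) = 56
C(8,6) = 28
dim_A + dim_B = 56 + 28 = 84


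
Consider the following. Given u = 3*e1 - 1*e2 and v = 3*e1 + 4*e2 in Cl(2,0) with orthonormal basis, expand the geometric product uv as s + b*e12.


Expand: (3*e1 - 1*e2)(3*e1 + 4*e2)
= 3*3*e1e1 + 3*4*e1e2 + (-1)*3*e2e1 + (-1)*4*e2e2
Using e1^2 = e2^2 = 1, e2e1 = -e1e2:
Scalar part s = 3*3 + (-1)*4 = 9 + (-4) = 5
Bivector part b = 3*4 - (-1)*3 = 12 - (-3) = 15
uv = 5 + 15*e12


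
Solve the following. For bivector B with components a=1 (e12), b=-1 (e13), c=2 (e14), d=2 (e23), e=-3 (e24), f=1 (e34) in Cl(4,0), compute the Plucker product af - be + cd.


Plucker relation: af - be + cd
a*f = 1*1 = 1
b*e = (-1)*(-3) = 3
c*d = 2*2 = 4
af - be + cd = 1 - 3 + 4
= 2


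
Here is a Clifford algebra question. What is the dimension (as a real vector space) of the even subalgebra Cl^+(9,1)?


Even subalgebra dimension = 2^(n-1)
n = 9 + 1 = 10
2^(10 - 1) = 2^9 = 512
Verification: sum of C(10,k) for even k = 1 + 45 + 210 + 210 + 45 + 1 = 512
Result = 512


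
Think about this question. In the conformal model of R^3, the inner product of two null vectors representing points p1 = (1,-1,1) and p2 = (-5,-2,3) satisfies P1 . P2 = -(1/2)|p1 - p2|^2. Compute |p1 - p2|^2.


p1 - p2 = (6, 1, -2)
|p1 - p2|^2 = 6^2 + 1^2 + (-2)^2
= 36 + 1 + 4
= 41


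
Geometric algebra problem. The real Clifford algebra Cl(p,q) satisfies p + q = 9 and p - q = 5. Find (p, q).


We need p + q = 9 and p - q = 5.
Adding: 2p = 9 + 5 = 14, so p = 7.
Then q = 9 - 7 = 2.
(p, q) = (7, 2)


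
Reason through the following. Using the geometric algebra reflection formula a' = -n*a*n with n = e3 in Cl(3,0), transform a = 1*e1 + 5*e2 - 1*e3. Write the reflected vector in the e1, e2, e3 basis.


Reflection formula: a' = -n*a*n, with n = e3 (unit vector, n^2 = 1).
For reflection through hyperplane perp to e3:
The component along e3 flips sign, others stay.
a = (1, 5, -1)
a' = (1, 5, 1)
a' = 1*e1 + 5*e2 + 1*e3


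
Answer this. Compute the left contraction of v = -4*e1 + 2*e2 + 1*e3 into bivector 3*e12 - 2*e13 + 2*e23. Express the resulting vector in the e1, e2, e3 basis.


Left contraction v _| B = <vB>_1 (grade-1 part of the geometric product vB).
Using e1_|e12 = e2, e2_|e12 = -e1, e1_|e13 = e3, e3_|e13 = -e1, e2_|e23 = e3, e3_|e23 = -e2:
e1 coeff: -v2*b12 - v3*b13 = -(2)*(3) - (1)*(-2) = -4
e2 coeff: v1*b12 - v3*b23 = (-4)*(3) - (1)*(2) = -14
e3 coeff: v1*b13 + v2*b23 = (-4)*(-2) + (2)*(2) = 12
v _| B = -4*e1 - 14*e2 + 12*e3


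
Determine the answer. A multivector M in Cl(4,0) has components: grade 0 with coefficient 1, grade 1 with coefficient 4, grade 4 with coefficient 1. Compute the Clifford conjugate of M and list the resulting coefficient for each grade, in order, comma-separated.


Clifford conjugate sign for grade k: (-1)^(k(k+1)/2)
Grade 0: (-1)^(0*1/2) = (-1)^0 = 1, coeff 1 -> 1
Grade 1: (-1)^(1*2/2) = (-1)^1 = -1, coeff 4 -> -4
Grade 4: (-1)^(4*5/2) = (-1)^10 = 1, coeff 1 -> 1
Conjugated coefficients: 1, -4, 1


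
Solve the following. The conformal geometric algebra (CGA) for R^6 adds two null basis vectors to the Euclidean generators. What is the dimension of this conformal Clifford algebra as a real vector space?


The conformal model of R^6 uses Cl(7,1): the 6 Euclidean generators plus two extra orthogonal generators e+ (e+^2 = +1) and e- (e-^2 = -1), from which the null vectors e0, einf are built.
Number of generators m = 6 + 2 = 8.
dim Cl(p,q) = 2^m = 2^8 = 256


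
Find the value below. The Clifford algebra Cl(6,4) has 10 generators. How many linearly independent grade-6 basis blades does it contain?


Number of grade-k basis blades in Cl(p,q) with n = p + q is C(n, k).
n = 6 + 4 = 10
C(10, 6) = 10! / (6! * 4!)
= 3628800 / (720 * 24)
= 210


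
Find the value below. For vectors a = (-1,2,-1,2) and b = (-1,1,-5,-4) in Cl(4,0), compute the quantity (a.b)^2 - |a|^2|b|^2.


a . b = (-1)*(-1) + 2*1 + (-1)*(-5) + 2*(-4)
= 1 + 2 + 5 + (-8) = 0
|a|^2 = (-1)^2 + 2^2 + (-1)^2 + 2^2 = 10
|b|^2 = (-1)^2 + 1^2 + (-5)^2 + (-4)^2 = 43
(a.b)^2 = 0^2 = 0
|a|^2 * |b|^2 = 10 * 43 = 430
Result = 0 - 430 = -430


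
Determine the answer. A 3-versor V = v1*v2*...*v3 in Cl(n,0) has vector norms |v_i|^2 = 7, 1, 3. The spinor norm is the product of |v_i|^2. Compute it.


Spinor norm N(V) = |v1|^2 * |v2|^2 * ... * |v3|^2
= 7 * 1 * 3
Running product: 7, 7, 21
N(V) = 21


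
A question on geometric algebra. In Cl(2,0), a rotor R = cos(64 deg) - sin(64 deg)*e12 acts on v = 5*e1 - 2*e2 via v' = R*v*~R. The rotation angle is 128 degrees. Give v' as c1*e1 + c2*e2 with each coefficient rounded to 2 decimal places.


Rotor R = cos(64deg) - sin(64deg)*e12
Rotation angle theta = 2 * 64 = 128 degrees
v' = R*v*~R rotates v by theta.
cos(128deg) = -0.6157, sin(128deg) = 0.7880
v'_1 = 5*cos(128deg) - (-2)*sin(128deg)
= 5*(-0.6157) - (-2)*0.7880
= -1.50
v'_2 = 5*sin(128deg) + (-2)*cos(128deg)
= 5*0.7880 + (-2)*(-0.6157)
= 5.17
v' = -1.50*e1 + 5.17*e2


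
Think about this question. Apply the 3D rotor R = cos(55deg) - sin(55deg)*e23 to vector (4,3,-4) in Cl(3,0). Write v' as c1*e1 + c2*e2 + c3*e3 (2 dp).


Rotor R = cos(55deg) - sin(55deg)*e23
Rotation angle theta = 2 * 55 = 110 degrees in the e23 plane (e2 -> e3).
The component perpendicular to the plane (e1) is invariant: v'_1 = v1 = 4.00
cos(110deg) = -0.3420, sin(110deg) = 0.9397
v'_2 = v2*cos(theta) - v3*sin(theta) = 3*(-0.3420) - (-4)*0.9397 = 2.73
v'_3 = v2*sin(theta) + v3*cos(theta) = 3*0.9397 + (-4)*(-0.3420) = 4.19
v' = 4.00*e1 + 2.73*e2 + 4.19*e3


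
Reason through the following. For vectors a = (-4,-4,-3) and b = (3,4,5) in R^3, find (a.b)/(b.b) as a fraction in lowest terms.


Projection coefficient = (a . b) / (b . b)
a . b = (-4)*3 + (-4)*4 + (-3)*5
= -12 + (-16) + (-15) = -43
b . b = 3^2 + 4^2 + 5^2
= 9 + 16 + 25 = 50
Coefficient = -43/50
In lowest terms: -43/50


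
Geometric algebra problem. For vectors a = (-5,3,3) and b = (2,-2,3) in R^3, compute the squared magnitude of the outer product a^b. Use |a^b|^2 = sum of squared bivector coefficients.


a wedge b = (a1*b2 - a2*b1)*e12 + (a1*b3 - a3*b1)*e13 + (a2*b3 - a3*b2)*e23
e12 coeff: (-5)*(-2) - 3*2 = 10 - 6 = 4
e13 coeff: (-5)*3 - 3*2 = -15 - 6 = -21
e23 coeff: 3*3 - 3*(-2) = 9 - (-6) = 15
|a wedge b|^2 = 4^2 + (-21)^2 + 15^2
= 16 + 441 + 225
= 682


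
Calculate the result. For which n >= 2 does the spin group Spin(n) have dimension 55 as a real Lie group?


dim Spin(n) = dim so(n) = n(n-1)/2.
Solve n(n-1)/2 = 55, i.e. n^2 - n - 110 = 0.
Discriminant = 1 + 8*55 = 441
n = (1 + sqrt(441))/2 = (1 + 21)/2 = 11


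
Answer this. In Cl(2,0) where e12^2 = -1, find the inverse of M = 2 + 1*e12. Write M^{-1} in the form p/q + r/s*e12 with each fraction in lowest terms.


M = 2 + 1*e12, where e12^2 = -1.
Since M commutes with its reverse ~M = a - b*e12, M * ~M = a^2 - b^2*e12^2 = a^2 + b^2.
So M^{-1} = ~M / (a^2 + b^2) = (a - b*e12)/(a^2 + b^2).
a^2 + b^2 = 4 + 1 = 5
Scalar part = 2/5 = 2/5
Bivector coeff = -1/5 = -1/5
M^{-1} = 2/5 - 1/5*e12


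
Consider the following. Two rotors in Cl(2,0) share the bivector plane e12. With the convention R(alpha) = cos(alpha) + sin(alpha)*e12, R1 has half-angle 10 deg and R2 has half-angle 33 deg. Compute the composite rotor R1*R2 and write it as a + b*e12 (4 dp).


Same-plane rotors commute and their half-angles add:
R1*R2 = cos(a1 + a2) + sin(a1 + a2)*e12.
a1 + a2 = 10 + 33 = 43 deg
cos(43 deg) = 0.7314
sin(43 deg) = 0.6820
R1*R2 = 0.7314 + 0.6820*e12


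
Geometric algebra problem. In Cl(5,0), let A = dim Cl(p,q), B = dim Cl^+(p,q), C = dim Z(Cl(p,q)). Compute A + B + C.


n = 5 + 0 = 5
Total dim = 2^5 = 32
Even subalgebra dim = 2^4 = 16
n is odd, so center dim = 2
Sum = 32 + 16 + 2 = 50


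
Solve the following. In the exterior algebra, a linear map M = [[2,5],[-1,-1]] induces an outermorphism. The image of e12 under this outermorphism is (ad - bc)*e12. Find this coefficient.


The outermorphism of a linear map f sends e1^e2 to f(e1)^f(e2).
f(e1) = 2*e1 - 1*e2
f(e2) = 5*e1 - 1*e2
f(e1) ^ f(e2) = (2*e1 - 1*e2) ^ (5*e1 - 1*e2)
= 2*(-1)*e12 + (-1)*5*e21
= (-2 - (-5))*e12
= 3*e12
Coefficient = 3


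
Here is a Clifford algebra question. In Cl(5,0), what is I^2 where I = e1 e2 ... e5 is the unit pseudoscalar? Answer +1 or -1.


The pseudoscalar I = e1...e_n (product of all n generators) of Cl(p,q) satisfies I^2 = (-1)^(q + n(n-1)/2).
p = 5, q = 0, n = p + q = 5
n(n-1)/2 = 5 * 4 / 2 = 10
Exponent = q + n(n-1)/2 = 0 + 10 = 10
I^2 = (-1)^10 = +1


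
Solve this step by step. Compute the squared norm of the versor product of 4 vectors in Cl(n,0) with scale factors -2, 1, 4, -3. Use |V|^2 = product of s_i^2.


Each vector v_i has |v_i|^2 = s_i^2
Squared scales: (-2)^2 = 4, 1^2 = 1, 4^2 = 16, (-3)^2 = 9
|V|^2 = 4 * 1 * 16 * 9
= 576


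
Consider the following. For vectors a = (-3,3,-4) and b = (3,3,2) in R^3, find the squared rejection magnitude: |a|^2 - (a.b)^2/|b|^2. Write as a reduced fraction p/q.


|a|^2 = (-3)^2 + 3^2 + (-4)^2 = 34
|b|^2 = 3^2 + 3^2 + 2^2 = 22
a . b = (-3)*3 + 3*3 + (-4)*2 = -8
(a.b)^2 = (-8)^2 = 64
|rej|^2 = 34 - 64/22
= (748 - 64)/22
= 684/22
In lowest terms: 342/11


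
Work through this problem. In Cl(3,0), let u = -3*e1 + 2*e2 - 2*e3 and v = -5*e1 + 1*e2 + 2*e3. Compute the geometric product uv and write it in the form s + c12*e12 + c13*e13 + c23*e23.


In Cl(3,0): e_i^2 = 1, e_ie_j = -e_je_i for i != j.
Scalar part = u . v = (-3)*(-5) + 2*1 + (-2)*2
= 15 + 2 + (-4) = 13
e12 coeff = (-3)*1 - 2*(-5) = -3 - (-10) = 7
e13 coeff = (-3)*2 - (-2)*(-5) = -6 - 10 = -16
e23 coeff = 2*2 - (-2)*1 = 4 - (-2) = 6
uv = 13 + 7*e12 - 16*e13 + 6*e23


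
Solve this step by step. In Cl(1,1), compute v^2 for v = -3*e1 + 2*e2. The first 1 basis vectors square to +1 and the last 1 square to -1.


v^2 = sum of c_i^2 * e_i^2
Positive signature terms (e_i^2 = +1): (-3)^2 = 9
Negative signature terms (e_j^2 = -1): 2^2 = 4
v^2 = 9 - 4 = 5


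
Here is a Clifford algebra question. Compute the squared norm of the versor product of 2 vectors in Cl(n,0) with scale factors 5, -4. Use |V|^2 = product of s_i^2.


Each vector v_i has |v_i|^2 = s_i^2
Squared scales: 5^2 = 25, (-4)^2 = 16
|V|^2 = 25 * 16
= 400


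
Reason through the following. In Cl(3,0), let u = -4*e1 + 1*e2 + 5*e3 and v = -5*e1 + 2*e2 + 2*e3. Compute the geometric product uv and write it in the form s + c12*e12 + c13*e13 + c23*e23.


In Cl(3,0): e_i^2 = 1, e_ie_j = -e_je_i for i != j.
Scalar part = u . v = (-4)*(-5) + 1*2 + 5*2
= 20 + 2 + 10 = 32
e12 coeff = (-4)*2 - 1*(-5) = -8 - (-5) = -3
e13 coeff = (-4)*2 - 5*(-5) = -8 - (-25) = 17
e23 coeff = 1*2 - 5*2 = 2 - 10 = -8
uv = 32 - 3*e12 + 17*e13 - 8*e23


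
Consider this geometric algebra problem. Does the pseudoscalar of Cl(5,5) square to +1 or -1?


The pseudoscalar I = e1...e_n (product of all n generators) of Cl(p,q) satisfies I^2 = (-1)^(q + n(n-1)/2).
p = 5, q = 5, n = p + q = 10
n(n-1)/2 = 10 * 9 / 2 = 45
Exponent = q + n(n-1)/2 = 5 + 45 = 50
I^2 = (-1)^50 = +1


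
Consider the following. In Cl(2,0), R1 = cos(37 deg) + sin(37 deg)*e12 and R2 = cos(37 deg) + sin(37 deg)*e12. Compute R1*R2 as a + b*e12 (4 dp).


Same-plane rotors commute and their half-angles add:
R1*R2 = cos(a1 + a2) + sin(a1 + a2)*e12.
a1 + a2 = 37 + 37 = 74 deg
cos(74 deg) = 0.2756
sin(74 deg) = 0.9613
R1*R2 = 0.2756 + 0.9613*e12


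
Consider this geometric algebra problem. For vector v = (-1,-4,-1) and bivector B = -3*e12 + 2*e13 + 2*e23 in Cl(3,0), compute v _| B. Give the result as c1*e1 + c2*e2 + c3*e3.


Left contraction v _| B = <vB>_1 (grade-1 part of the geometric product vB).
Using e1_|e12 = e2, e2_|e12 = -e1, e1_|e13 = e3, e3_|e13 = -e1, e2_|e23 = e3, e3_|e23 = -e2:
e1 coeff: -v2*b12 - v3*b13 = -(-4)*(-3) - (-1)*(2) = -10
e2 coeff: v1*b12 - v3*b23 = (-1)*(-3) - (-1)*(2) = 5
e3 coeff: v1*b13 + v2*b23 = (-1)*(2) + (-4)*(2) = -10
v _| B = -10*e1 + 5*e2 - 10*e3


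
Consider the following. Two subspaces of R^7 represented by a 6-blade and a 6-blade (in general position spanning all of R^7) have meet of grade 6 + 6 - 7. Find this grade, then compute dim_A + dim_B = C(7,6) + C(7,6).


Meet grade = grade(A) + grade(B) - n
= 6 + 6 - 7 = 5
C(7,6) = 7
C(7,6) = 7
dim_A + dim_B = 7 + 7 = 14


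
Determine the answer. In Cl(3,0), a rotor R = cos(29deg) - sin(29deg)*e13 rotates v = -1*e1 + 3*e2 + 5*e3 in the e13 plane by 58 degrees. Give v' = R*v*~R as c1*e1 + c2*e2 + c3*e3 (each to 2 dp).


Rotor R = cos(29deg) - sin(29deg)*e13
Rotation angle theta = 2 * 29 = 58 degrees in the e13 plane (e1 -> e3).
The component perpendicular to the plane (e2) is invariant: v'_2 = v2 = 3.00
cos(58deg) = 0.5299, sin(58deg) = 0.8480
v'_1 = v1*cos(theta) - v3*sin(theta) = -1*0.5299 - 5*0.8480 = -4.77
v'_3 = v1*sin(theta) + v3*cos(theta) = -1*0.8480 + 5*0.5299 = 1.80
v' = -4.77*e1 + 3.00*e2 + 1.80*e3


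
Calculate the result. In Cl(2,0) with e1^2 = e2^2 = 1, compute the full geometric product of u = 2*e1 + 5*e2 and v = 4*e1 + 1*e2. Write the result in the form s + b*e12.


Expand: (2*e1 + 5*e2)(4*e1 + 1*e2)
= 2*4*e1e1 + 2*1*e1e2 + 5*4*e2e1 + 5*1*e2e2
Using e1^2 = e2^2 = 1, e2e1 = -e1e2:
Scalar part s = 2*4 + 5*1 = 8 + 5 = 13
Bivector part b = 2*1 - 5*4 = 2 - 20 = -18
uv = 13 - 18*e12


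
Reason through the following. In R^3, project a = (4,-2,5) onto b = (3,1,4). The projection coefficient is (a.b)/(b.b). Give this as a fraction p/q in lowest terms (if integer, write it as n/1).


Projection coefficient = (a . b) / (b . b)
a . b = 4*3 + (-2)*1 + 5*4
= 12 + (-2) + 20 = 30
b . b = 3^2 + 1^2 + 4^2
= 9 + 1 + 16 = 26
Coefficient = 30/26
In lowest terms: 15/13


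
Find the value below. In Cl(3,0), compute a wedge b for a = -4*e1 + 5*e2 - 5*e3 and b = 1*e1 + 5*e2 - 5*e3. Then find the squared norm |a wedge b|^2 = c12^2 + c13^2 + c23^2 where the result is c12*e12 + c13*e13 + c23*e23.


a wedge b = (a1*b2 - a2*b1)*e12 + (a1*b3 - a3*b1)*e13 + (a2*b3 - a3*b2)*e23
e12 coeff: (-4)*5 - 5*1 = -20 - 5 = -25
e13 coeff: (-4)*(-5) - (-5)*1 = 20 - (-5) = 25
e23 coeff: 5*(-5) - (-5)*5 = -25 - (-25) = 0
|a wedge b|^2 = (-25)^2 + 25^2 + 0^2
= 625 + 625 + 0
= 1250


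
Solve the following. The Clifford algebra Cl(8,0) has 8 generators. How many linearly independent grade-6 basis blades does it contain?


Number of grade-k basis blades in Cl(p,q) with n = p + q is C(n, k).
n = 8 + 0 = 8
C(8, 6) = 8! / (6! * 2!)
= 40320 / (720 * 2)
= 28


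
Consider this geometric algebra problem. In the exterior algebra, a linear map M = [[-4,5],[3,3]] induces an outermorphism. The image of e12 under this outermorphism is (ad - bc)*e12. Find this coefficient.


The outermorphism of a linear map f sends e1^e2 to f(e1)^f(e2).
f(e1) = -4*e1 + 3*e2
f(e2) = 5*e1 + 3*e2
f(e1) ^ f(e2) = (-4*e1 + 3*e2) ^ (5*e1 + 3*e2)
= (-4)*3*e12 + 3*5*e21
= (-12 - 15)*e12
= -27*e12
Coefficient = -27


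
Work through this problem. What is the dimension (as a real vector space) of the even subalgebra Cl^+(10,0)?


Even subalgebra dimension = 2^(n-1)
n = 10 + 0 = 10
2^(10 - 1) = 2^9 = 512
Verification: sum of C(10,k) for even k = 1 + 45 + 210 + 210 + 45 + 1 = 512
Result = 512


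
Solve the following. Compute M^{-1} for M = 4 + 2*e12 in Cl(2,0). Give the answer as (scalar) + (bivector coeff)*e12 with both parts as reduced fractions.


M = 4 + 2*e12, where e12^2 = -1.
Since M commutes with its reverse ~M = a - b*e12, M * ~M = a^2 - b^2*e12^2 = a^2 + b^2.
So M^{-1} = ~M / (a^2 + b^2) = (a - b*e12)/(a^2 + b^2).
a^2 + b^2 = 16 + 4 = 20
Scalar part = 4/20 = 1/5
Bivector coeff = -2/20 = -1/10
M^{-1} = 1/5 - 1/10*e12


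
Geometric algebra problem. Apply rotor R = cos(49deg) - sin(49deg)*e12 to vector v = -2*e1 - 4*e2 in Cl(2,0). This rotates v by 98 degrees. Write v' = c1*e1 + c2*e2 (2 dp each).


Rotor R = cos(49deg) - sin(49deg)*e12
Rotation angle theta = 2 * 49 = 98 degrees
v' = R*v*~R rotates v by theta.
cos(98deg) = -0.1392, sin(98deg) = 0.9903
v'_1 = -2*cos(98deg) - (-4)*sin(98deg)
= -2*(-0.1392) - (-4)*0.9903
= 4.24
v'_2 = -2*sin(98deg) + (-4)*cos(98deg)
= -2*0.9903 + (-4)*(-0.1392)
= -1.42
v' = 4.24*e1 - 1.42*e2


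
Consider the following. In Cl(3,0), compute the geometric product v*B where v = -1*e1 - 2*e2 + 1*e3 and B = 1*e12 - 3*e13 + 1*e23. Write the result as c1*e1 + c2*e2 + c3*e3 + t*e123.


vB has grade-1 (vector) and grade-3 (trivector) parts: vB = (v _| B) + (v ^ B).
Vector part <vB>_1:
  e1: -v2*b12 - v3*b13 = -(-2)*(1) - (1)*(-3) = 5
  e2: v1*b12 - v3*b23 = (-1)*(1) - (1)*(1) = -2
  e3: v1*b13 + v2*b23 = (-1)*(-3) + (-2)*(1) = 1
Trivector part <vB>_3:
  e123: v1*b23 - v2*b13 + v3*b12 = (-1)*(1) - (-2)*(-3) + (1)*(1) = -6
vB = 5*e1 - 2*e2 + 1*e3 - 6*e123


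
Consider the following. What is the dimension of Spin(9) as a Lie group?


Spin(n) double-covers SO(n); both have Lie algebra so(n) of dimension n(n-1)/2.
n = 9
n(n-1) = 9 * 8 = 72
dim Spin(9) = 72/2 = 36


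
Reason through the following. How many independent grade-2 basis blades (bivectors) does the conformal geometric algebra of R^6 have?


The conformal model of R^6 uses Cl(7,1) with m = 6 + 2 = 8 generators.
Number of grade-2 blades = C(m, 2) = C(8, 2)
= 8*7/2 = 28


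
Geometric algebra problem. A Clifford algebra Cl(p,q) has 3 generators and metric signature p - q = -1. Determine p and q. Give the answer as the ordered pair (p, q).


We need p + q = 3 and p - q = -1.
Adding: 2p = 3 + (-1) = 2, so p = 1.
Then q = 3 - 1 = 2.
(p, q) = (1, 2)


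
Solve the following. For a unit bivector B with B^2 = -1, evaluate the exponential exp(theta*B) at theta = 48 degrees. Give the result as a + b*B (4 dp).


For a unit bivector B with B^2 = -1, the exponential series gives
e^(theta*B) = cos(theta) + sin(theta)*B (the GA analogue of Euler's formula).
theta = 48 degrees = 0.837758 rad
cos(48 deg) = 0.6691
sin(48 deg) = 0.7431
exp(theta*B) = 0.6691 + 0.7431*B


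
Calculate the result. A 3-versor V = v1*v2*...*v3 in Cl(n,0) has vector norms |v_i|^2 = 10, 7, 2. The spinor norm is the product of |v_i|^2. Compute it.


Spinor norm N(V) = |v1|^2 * |v2|^2 * ... * |v3|^2
= 10 * 7 * 2
Running product: 10, 70, 140
N(V) = 140


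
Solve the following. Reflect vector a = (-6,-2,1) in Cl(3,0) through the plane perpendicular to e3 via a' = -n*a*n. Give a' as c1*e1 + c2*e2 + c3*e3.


Reflection formula: a' = -n*a*n, with n = e3 (unit vector, n^2 = 1).
For reflection through hyperplane perp to e3:
The component along e3 flips sign, others stay.
a = (-6, -2, 1)
a' = (-6, -2, -1)
a' = -6*e1 - 2*e2 - 1*e3


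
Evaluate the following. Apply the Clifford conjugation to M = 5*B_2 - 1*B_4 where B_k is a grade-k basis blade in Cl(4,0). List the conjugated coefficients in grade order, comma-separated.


Clifford conjugate sign for grade k: (-1)^(k(k+1)/2)
Grade 2: (-1)^(2*3/2) = (-1)^3 = -1, coeff 5 -> -5
Grade 4: (-1)^(4*5/2) = (-1)^10 = 1, coeff -1 -> -1
Conjugated coefficients: -5, -1


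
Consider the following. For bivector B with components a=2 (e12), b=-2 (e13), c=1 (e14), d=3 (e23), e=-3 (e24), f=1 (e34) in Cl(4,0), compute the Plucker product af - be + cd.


Plucker relation: af - be + cd
a*f = 2*1 = 2
b*e = (-2)*(-3) = 6
c*d = 1*3 = 3
af - be + cd = 2 - 6 + 3
= -1


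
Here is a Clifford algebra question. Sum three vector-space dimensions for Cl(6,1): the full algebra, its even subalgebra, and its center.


n = 6 + 1 = 7
Total dim = 2^7 = 128
Even subalgebra dim = 2^6 = 64
n is odd, so center dim = 2
Sum = 128 + 64 + 2 = 194


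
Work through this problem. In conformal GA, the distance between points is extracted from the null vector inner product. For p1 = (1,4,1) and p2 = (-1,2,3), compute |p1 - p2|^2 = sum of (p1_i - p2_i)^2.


p1 - p2 = (2, 2, -2)
|p1 - p2|^2 = 2^2 + 2^2 + (-2)^2
= 4 + 4 + 4
= 12


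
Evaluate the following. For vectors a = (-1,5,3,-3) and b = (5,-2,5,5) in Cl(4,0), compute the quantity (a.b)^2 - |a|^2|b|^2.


a . b = (-1)*5 + 5*(-2) + 3*5 + (-3)*5
= -5 + (-10) + 15 + (-15) = -15
|a|^2 = (-1)^2 + 5^2 + 3^2 + (-3)^2 = 44
|b|^2 = 5^2 + (-2)^2 + 5^2 + 5^2 = 79
(a.b)^2 = (-15)^2 = 225
|a|^2 * |b|^2 = 44 * 79 = 3476
Result = 225 - 3476 = -3251


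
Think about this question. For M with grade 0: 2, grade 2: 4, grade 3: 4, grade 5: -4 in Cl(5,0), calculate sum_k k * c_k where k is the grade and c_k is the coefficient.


Grade-weighted sum = sum of grade_k * coefficient_k
0*2 = 0
2*4 = 8
3*4 = 12
5*(-4) = -20
Total = 0 + 8 + 12 + (-20) = 0


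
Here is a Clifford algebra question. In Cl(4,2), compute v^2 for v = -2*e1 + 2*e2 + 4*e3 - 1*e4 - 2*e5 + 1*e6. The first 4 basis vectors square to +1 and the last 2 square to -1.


v^2 = sum of c_i^2 * e_i^2
Positive signature terms (e_i^2 = +1): (-2)^2 + 2^2 + 4^2 + (-1)^2 = 25
Negative signature terms (e_j^2 = -1): (-2)^2 + 1^2 = 5
v^2 = 25 - 5 = 20


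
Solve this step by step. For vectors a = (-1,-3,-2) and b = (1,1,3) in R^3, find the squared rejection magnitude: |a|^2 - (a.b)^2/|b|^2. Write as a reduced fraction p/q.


|a|^2 = (-1)^2 + (-3)^2 + (-2)^2 = 14
|b|^2 = 1^2 + 1^2 + 3^2 = 11
a . b = (-1)*1 + (-3)*1 + (-2)*3 = -10
(a.b)^2 = (-10)^2 = 100
|rej|^2 = 14 - 100/11
= (154 - 100)/11
= 54/11
In lowest terms: 54/11


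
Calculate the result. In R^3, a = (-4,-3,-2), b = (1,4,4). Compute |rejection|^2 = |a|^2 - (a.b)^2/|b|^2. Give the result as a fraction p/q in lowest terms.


|a|^2 = (-4)^2 + (-3)^2 + (-2)^2 = 29
|b|^2 = 1^2 + 4^2 + 4^2 = 33
a . b = (-4)*1 + (-3)*4 + (-2)*4 = -24
(a.b)^2 = (-24)^2 = 576
|rej|^2 = 29 - 576/33
= (957 - 576)/33
= 381/33
In lowest terms: 127/11


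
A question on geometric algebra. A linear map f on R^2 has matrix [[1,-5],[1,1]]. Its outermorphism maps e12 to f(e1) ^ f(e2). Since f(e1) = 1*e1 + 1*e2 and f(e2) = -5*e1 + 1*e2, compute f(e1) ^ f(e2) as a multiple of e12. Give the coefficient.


The outermorphism of a linear map f sends e1^e2 to f(e1)^f(e2).
f(e1) = 1*e1 + 1*e2
f(e2) = -5*e1 + 1*e2
f(e1) ^ f(e2) = (1*e1 + 1*e2) ^ (-5*e1 + 1*e2)
= 1*1*e12 + 1*(-5)*e21
= (1 - (-5))*e12
= 6*e12
Coefficient = 6


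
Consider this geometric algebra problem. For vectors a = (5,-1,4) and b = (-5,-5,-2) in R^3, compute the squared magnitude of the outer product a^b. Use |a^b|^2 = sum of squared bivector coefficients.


a wedge b = (a1*b2 - a2*b1)*e12 + (a1*b3 - a3*b1)*e13 + (a2*b3 - a3*b2)*e23
e12 coeff: 5*(-5) - (-1)*(-5) = -25 - 5 = -30
e13 coeff: 5*(-2) - 4*(-5) = -10 - (-20) = 10
e23 coeff: (-1)*(-2) - 4*(-5) = 2 - (-20) = 22
|a wedge b|^2 = (-30)^2 + 10^2 + 22^2
= 900 + 100 + 484
= 1484


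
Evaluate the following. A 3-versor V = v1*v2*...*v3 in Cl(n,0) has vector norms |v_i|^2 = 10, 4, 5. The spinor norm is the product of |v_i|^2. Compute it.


Spinor norm N(V) = |v1|^2 * |v2|^2 * ... * |v3|^2
= 10 * 4 * 5
Running product: 10, 40, 200
N(V) = 200


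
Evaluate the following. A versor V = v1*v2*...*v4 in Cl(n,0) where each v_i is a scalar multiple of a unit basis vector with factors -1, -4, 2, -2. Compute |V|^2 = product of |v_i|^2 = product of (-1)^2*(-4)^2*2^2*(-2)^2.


Each vector v_i has |v_i|^2 = s_i^2
Squared scales: (-1)^2 = 1, (-4)^2 = 16, 2^2 = 4, (-2)^2 = 4
|V|^2 = 1 * 16 * 4 * 4
= 256


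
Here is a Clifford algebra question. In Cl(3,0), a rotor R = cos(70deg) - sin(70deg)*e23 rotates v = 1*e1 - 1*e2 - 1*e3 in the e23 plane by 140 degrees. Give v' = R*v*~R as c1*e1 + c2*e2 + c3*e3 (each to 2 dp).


Rotor R = cos(70deg) - sin(70deg)*e23
Rotation angle theta = 2 * 70 = 140 degrees in the e23 plane (e2 -> e3).
The component perpendicular to the plane (e1) is invariant: v'_1 = v1 = 1.00
cos(140deg) = -0.7660, sin(140deg) = 0.6428
v'_2 = v2*cos(theta) - v3*sin(theta) = -1*(-0.7660) - (-1)*0.6428 = 1.41
v'_3 = v2*sin(theta) + v3*cos(theta) = -1*0.6428 + (-1)*(-0.7660) = 0.12
v' = 1.00*e1 + 1.41*e2 + 0.12*e3


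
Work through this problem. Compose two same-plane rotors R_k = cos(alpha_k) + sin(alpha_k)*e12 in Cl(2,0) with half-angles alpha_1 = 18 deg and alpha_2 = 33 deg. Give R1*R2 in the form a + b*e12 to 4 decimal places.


Same-plane rotors commute and their half-angles add:
R1*R2 = cos(a1 + a2) + sin(a1 + a2)*e12.
a1 + a2 = 18 + 33 = 51 deg
cos(51 deg) = 0.6293
sin(51 deg) = 0.7771
R1*R2 = 0.6293 + 0.7771*e12


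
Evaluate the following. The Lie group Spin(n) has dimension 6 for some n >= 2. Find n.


dim Spin(n) = dim so(n) = n(n-1)/2.
Solve n(n-1)/2 = 6, i.e. n^2 - n - 12 = 0.
Discriminant = 1 + 8*6 = 49
n = (1 + sqrt(49))/2 = (1 + 7)/2 = 4


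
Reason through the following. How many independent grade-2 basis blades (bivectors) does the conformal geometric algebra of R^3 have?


The conformal model of R^3 uses Cl(4,1) with m = 3 + 2 = 5 generators.
Number of grade-2 blades = C(m, 2) = C(5, 2)
= 5*4/2 = 10


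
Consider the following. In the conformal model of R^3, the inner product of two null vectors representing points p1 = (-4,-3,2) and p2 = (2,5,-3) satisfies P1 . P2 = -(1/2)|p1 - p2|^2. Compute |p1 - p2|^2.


p1 - p2 = (-6, -8, 5)
|p1 - p2|^2 = (-6)^2 + (-8)^2 + 5^2
= 36 + 64 + 25
= 125


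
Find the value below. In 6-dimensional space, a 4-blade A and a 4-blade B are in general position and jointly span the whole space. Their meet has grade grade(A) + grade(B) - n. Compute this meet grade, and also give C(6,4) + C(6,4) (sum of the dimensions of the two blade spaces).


Meet grade = grade(A) + grade(B) - n
= 4 + 4 - 6 = 2
C(6,4) = 15
C(6,4) = 15
dim_A + dim_B = 15 + 15 = 30


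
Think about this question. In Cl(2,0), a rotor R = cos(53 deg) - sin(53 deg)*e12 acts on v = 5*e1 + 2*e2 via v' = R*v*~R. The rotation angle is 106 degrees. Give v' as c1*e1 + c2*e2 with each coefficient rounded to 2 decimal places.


Rotor R = cos(53deg) - sin(53deg)*e12
Rotation angle theta = 2 * 53 = 106 degrees
v' = R*v*~R rotates v by theta.
cos(106deg) = -0.2756, sin(106deg) = 0.9613
v'_1 = 5*cos(106deg) - 2*sin(106deg)
= 5*(-0.2756) - 2*0.9613
= -3.30
v'_2 = 5*sin(106deg) + 2*cos(106deg)
= 5*0.9613 + 2*(-0.2756)
= 4.26
v' = -3.30*e1 + 4.26*e2


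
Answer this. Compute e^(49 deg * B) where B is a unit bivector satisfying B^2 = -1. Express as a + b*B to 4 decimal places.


For a unit bivector B with B^2 = -1, the exponential series gives
e^(theta*B) = cos(theta) + sin(theta)*B (the GA analogue of Euler's formula).
theta = 49 degrees = 0.855211 rad
cos(49 deg) = 0.6561
sin(49 deg) = 0.7547
exp(theta*B) = 0.6561 + 0.7547*B


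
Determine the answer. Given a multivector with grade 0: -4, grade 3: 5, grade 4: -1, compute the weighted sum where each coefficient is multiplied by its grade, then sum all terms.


Grade-weighted sum = sum of grade_k * coefficient_k
0*(-4) = 0
3*5 = 15
4*(-1) = -4
Total = 0 + 15 + (-4) = 11


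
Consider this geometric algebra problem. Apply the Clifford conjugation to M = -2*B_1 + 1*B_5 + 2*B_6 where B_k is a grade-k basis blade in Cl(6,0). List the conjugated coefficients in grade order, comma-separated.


Clifford conjugate sign for grade k: (-1)^(k(k+1)/2)
Grade 1: (-1)^(1*2/2) = (-1)^1 = -1, coeff -2 -> 2
Grade 5: (-1)^(5*6/2) = (-1)^15 = -1, coeff 1 -> -1
Grade 6: (-1)^(6*7/2) = (-1)^21 = -1, coeff 2 -> -2
Conjugated coefficients: 2, -1, -2


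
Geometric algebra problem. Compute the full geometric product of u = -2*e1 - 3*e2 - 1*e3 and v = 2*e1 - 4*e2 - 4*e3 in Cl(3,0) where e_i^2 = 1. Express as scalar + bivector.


In Cl(3,0): e_i^2 = 1, e_ie_j = -e_je_i for i != j.
Scalar part = u . v = (-2)*2 + (-3)*(-4) + (-1)*(-4)
= -4 + 12 + 4 = 12
e12 coeff = (-2)*(-4) - (-3)*2 = 8 - (-6) = 14
e13 coeff = (-2)*(-4) - (-1)*2 = 8 - (-2) = 10
e23 coeff = (-3)*(-4) - (-1)*(-4) = 12 - 4 = 8
uv = 12 + 14*e12 + 10*e13 + 8*e23


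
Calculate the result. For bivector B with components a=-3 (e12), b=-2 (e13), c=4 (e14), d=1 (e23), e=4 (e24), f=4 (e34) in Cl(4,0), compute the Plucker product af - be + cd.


Plucker relation: af - be + cd
a*f = (-3)*4 = -12
b*e = (-2)*4 = -8
c*d = 4*1 = 4
af - be + cd = -12 - (-8) + 4
= 0


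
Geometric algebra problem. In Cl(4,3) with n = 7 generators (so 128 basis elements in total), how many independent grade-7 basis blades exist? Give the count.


Number of grade-k basis blades in Cl(p,q) with n = p + q is C(n, k).
n = 4 + 3 = 7
C(7, 7) = 7! / (7! * 0!)
= 5040 / (5040 * 1)
= 1


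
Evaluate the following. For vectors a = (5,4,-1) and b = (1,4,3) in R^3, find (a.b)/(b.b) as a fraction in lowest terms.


Projection coefficient = (a . b) / (b . b)
a . b = 5*1 + 4*4 + (-1)*3
= 5 + 16 + (-3) = 18
b . b = 1^2 + 4^2 + 3^2
= 1 + 16 + 9 = 26
Coefficient = 18/26
In lowest terms: 9/13


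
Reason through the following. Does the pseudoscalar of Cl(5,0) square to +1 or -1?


The pseudoscalar I = e1...e_n (product of all n generators) of Cl(p,q) satisfies I^2 = (-1)^(q + n(n-1)/2).
p = 5, q = 0, n = p + q = 5
n(n-1)/2 = 5 * 4 / 2 = 10
Exponent = q + n(n-1)/2 = 0 + 10 = 10
I^2 = (-1)^10 = +1


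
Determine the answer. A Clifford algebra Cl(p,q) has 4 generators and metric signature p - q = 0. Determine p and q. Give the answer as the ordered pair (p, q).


We need p + q = 4 and p - q = 0.
Adding: 2p = 4 + 0 = 4, so p = 2.
Then q = 4 - 2 = 2.
(p, q) = (2, 2)


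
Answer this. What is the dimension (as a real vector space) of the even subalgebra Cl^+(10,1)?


Even subalgebra dimension = 2^(n-1)
n = 10 + 1 = 11
2^(11 - 1) = 2^10 = 1024
Verification: sum of C(11,k) for even k = 1 + 55 + 330 + 462 + 165 + 11 = 1024
Result = 1024
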